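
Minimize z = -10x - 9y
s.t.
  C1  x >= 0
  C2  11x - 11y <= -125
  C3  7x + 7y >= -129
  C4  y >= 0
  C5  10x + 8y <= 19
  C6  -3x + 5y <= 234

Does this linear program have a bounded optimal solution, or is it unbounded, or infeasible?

The boundaries x = 0 and 11x - 11y = -125 meet at (0, 125/11), but that point violates 10x + 8y ≤ 19. Every candidate vertex is excluded by some other constraint, so the feasible region is empty.

infeasible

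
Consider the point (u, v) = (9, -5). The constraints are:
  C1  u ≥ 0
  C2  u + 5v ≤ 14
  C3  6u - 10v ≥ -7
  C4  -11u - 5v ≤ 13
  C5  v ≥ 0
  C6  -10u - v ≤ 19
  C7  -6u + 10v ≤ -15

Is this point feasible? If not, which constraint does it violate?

Constraint C5: v = -5, which is not ≥ 0. All other constraints are satisfied.

not feasible — violates C5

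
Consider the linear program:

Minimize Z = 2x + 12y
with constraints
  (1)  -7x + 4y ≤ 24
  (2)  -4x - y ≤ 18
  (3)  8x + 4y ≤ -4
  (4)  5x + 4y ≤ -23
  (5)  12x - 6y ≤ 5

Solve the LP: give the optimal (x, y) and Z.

Feasible corners and Z = 2x + 12y:
  (-96/23, -30/23) → Z = -24
  (-47/12, -41/48) → Z = -217/12
  (-103/36, -59/9) → Z = -1519/18
  (-59/39, -301/78) → Z = -148/3

x = -103/36, y = -59/9, minimum Z = -1519/18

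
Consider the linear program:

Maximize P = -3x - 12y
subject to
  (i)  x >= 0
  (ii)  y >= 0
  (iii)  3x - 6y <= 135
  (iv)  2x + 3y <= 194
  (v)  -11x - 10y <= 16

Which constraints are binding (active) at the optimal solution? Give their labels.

Feasible corners and P = -3x - 12y:
  (0, 0) → P = 0
  (0, 194/3) → P = -776
  (45, 0) → P = -135
  (523/7, 104/7) → P = -2817/7

The maximum is at (0, 0). Substituting into each constraint, equality holds for (i) and (ii); the remaining constraints have slack.

(i) and (ii)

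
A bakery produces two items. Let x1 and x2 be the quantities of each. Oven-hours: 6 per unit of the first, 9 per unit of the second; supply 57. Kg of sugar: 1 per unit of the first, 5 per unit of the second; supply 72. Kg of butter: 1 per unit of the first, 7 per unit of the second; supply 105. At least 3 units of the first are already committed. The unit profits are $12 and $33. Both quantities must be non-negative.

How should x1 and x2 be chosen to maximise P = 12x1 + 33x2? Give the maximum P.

Feasible corners and P = 12x1 + 33x2:
  (19/2, 0) → P = 114
  (3, 0) → P = 36
  (3, 13/3) → P = 179

The optimum lies where 6x1 + 9x2 = 57 and x1 = 3.
Solving simultaneously gives x1 = 3, x2 = 13/3.

x1 = 3, x2 = 13/3, maximum P = 179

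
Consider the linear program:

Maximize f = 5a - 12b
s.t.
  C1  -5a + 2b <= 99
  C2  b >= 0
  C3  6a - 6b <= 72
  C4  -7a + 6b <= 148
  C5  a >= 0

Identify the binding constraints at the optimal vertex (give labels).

Extreme points and f = 5a - 12b:
  (12, 0) → f = 60
  (0, 0) → f = 0
  (0, 74/3) → f = -296
The feasible region is unbounded (it extends along (1, 1), (6, 7)), but f strictly decreases along every unbounded feasible direction, so there is no improving ray and the maximum is attained at a vertex.

The maximum is at (12, 0). Substituting into each constraint, equality holds for C2 and C3; the remaining constraints have slack.

C2 and C3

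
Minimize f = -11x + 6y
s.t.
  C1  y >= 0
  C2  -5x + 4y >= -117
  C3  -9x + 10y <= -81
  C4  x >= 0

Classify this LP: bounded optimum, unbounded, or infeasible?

bounded optimum

Corner points and f = -11x + 6y:
  (117/5, 0) → f = -1287/5
  (9, 0) → f = -99
  (423/7, 324/7) → f = -387
The feasible region has finitely many vertices and no improving ray; the minimum is -387 at (423/7, 324/7).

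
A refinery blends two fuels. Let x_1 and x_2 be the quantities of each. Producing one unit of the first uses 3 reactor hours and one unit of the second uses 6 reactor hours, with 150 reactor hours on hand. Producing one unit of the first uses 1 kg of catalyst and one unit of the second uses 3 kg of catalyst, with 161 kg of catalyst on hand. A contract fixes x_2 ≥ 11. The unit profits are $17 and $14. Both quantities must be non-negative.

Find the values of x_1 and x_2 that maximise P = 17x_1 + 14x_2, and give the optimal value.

Corner points and P = 17x_1 + 14x_2:
  (0, 25) → P = 350
  (0, 11) → P = 154
  (28, 11) → P = 630

The optimum lies where 3x_1 + 6x_2 = 150 and x_2 = 11.
Solving simultaneously gives x_1 = 28, x_2 = 11.

x_1 = 28, x_2 = 11, maximum P = 630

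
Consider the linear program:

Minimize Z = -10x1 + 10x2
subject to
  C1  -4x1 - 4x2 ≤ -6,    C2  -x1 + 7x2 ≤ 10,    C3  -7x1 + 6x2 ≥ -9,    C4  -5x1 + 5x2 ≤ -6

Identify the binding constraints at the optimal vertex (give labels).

C1 and C3

Extreme points and Z = -10x1 + 10x2:
  (18/13, 3/26) → Z = -165/13
  (27/20, 3/20) → Z = -12
  (9/5, 3/5) → Z = -12

The minimum is at (18/13, 3/26). Substituting into each constraint, equality holds for C1 and C3; the remaining constraints have slack.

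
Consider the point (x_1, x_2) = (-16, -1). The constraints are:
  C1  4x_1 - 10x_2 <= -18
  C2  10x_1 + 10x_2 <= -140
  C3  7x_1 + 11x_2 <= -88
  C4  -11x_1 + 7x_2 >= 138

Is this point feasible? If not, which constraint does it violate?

C1: -54 ≤ -18 ✓
C2: -170 ≤ -140 ✓
C3: -123 ≤ -88 ✓
C4: 169 ≥ 138 ✓

feasible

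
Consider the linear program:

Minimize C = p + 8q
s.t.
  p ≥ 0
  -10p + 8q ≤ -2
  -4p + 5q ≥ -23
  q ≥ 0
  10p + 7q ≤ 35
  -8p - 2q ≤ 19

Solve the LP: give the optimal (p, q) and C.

Corner points and C = p + 8q:
  (1/5, 0) → C = 1/5
  (49/25, 11/5) → C = 489/25
  (7/2, 0) → C = 7/2

The optimum lies where -10p + 8q = -2 and q = 0.
Solving simultaneously gives p = 1/5, q = 0.

p = 1/5, q = 0, minimum C = 1/5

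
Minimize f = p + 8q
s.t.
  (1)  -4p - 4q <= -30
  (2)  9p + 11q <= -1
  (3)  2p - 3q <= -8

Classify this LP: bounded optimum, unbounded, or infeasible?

The boundaries -4p - 4q = -30 and 9p + 11q = -1 meet at (167/4, -137/4), but that point violates 2p - 3q ≤ -8. Every candidate vertex is excluded by some other constraint, so the feasible region is empty.

infeasible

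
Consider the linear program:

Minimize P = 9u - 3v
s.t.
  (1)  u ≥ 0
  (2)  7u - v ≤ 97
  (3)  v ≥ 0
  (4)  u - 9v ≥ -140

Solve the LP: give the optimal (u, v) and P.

u = 0, v = 140/9, minimum P = -140/3

Vertices and P = 9u - 3v:
  (0, 0) → P = 0
  (0, 140/9) → P = -140/3
  (97/7, 0) → P = 873/7
  (1013/62, 1077/62) → P = 2943/31

The binding constraints are u = 0 and u - 9v = -140.
Solving simultaneously gives u = 0, v = 140/9.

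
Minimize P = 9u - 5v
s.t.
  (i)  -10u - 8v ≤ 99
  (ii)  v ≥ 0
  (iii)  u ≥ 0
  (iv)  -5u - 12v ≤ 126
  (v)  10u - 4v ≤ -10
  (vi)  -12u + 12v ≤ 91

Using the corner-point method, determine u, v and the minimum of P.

u = 0, v = 91/12, minimum P = -455/12

Vertices and P = 9u - 5v:
  (0, 5/2) → P = -25/2
  (0, 91/12) → P = -455/12
  (61/18, 395/36) → P = -877/36

At the optimal vertex, u = 0 and -12u + 12v = 91.
Solving simultaneously gives u = 0, v = 91/12.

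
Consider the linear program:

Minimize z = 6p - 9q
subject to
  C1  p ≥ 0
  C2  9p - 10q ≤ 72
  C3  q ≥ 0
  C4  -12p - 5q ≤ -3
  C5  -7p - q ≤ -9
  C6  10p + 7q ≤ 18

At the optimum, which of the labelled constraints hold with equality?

Vertices and z = 6p - 9q:
  (9/7, 0) → z = 54/7
  (9/5, 0) → z = 54/5
  (15/13, 12/13) → z = -18/13

The minimum is at (15/13, 12/13). Substituting into each constraint, equality holds for C5 and C6; the remaining constraints have slack.

C5 and C6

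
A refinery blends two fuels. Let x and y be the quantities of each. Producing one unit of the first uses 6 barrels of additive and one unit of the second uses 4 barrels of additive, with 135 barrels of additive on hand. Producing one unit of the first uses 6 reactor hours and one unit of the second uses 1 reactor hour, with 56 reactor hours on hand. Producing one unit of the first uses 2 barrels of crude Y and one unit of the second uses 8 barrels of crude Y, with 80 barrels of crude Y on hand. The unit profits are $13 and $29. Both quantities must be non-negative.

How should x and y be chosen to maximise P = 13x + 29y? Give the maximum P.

x = 8, y = 8, maximum P = 336

Vertices and P = 13x + 29y:
  (0, 0) → P = 0
  (0, 10) → P = 290
  (28/3, 0) → P = 364/3
  (8, 8) → P = 336

At the optimal vertex, 6x + y = 56 and 2x + 8y = 80.
Solving simultaneously gives x = 8, y = 8.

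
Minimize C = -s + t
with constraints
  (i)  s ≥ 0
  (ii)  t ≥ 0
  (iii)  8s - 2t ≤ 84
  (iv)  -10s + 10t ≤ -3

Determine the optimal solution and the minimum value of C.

s = 21/2, t = 0, minimum C = -21/2

Vertices and C = -s + t:
  (21/2, 0) → C = -21/2
  (3/10, 0) → C = -3/10
  (139/10, 68/5) → C = -3/10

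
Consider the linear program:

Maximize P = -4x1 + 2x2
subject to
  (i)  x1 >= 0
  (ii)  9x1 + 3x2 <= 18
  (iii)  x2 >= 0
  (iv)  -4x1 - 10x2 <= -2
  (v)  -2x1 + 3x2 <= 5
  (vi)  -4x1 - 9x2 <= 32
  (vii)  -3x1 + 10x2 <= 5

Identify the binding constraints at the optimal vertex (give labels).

Corner points and P = -4x1 + 2x2:
  (0, 1/5) → P = 2/5
  (0, 1/2) → P = 1
  (2, 0) → P = -8
  (5/3, 1) → P = -14/3
  (1/2, 0) → P = -2

The maximum is at (0, 1/2). Substituting into each constraint, equality holds for (i) and (vii); the remaining constraints have slack.

(i) and (vii)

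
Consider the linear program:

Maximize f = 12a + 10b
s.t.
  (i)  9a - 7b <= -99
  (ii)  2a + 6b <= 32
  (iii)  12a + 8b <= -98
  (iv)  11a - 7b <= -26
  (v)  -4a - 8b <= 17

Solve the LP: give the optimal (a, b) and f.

Feasible corners and f = 12a + 10b:
  (-211/14, 145/14) → f = -541/7
  (-179/4, 81/4) → f = -669/2
  (-81/8, 47/16) → f = -737/8

The optimum lies where 2a + 6b = 32 and 12a + 8b = -98.
Solving simultaneously gives a = -211/14, b = 145/14.

a = -211/14, b = 145/14, maximum f = -541/7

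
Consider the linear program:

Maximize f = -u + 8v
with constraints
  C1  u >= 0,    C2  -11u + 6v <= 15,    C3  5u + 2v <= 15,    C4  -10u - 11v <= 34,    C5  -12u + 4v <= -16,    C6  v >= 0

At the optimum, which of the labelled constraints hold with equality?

Extreme points and f = -u + 8v:
  (23/11, 25/11) → f = 177/11
  (3, 0) → f = -3
  (4/3, 0) → f = -4/3

The maximum is at (23/11, 25/11). Substituting into each constraint, equality holds for C3 and C5; the remaining constraints have slack.

C3 and C5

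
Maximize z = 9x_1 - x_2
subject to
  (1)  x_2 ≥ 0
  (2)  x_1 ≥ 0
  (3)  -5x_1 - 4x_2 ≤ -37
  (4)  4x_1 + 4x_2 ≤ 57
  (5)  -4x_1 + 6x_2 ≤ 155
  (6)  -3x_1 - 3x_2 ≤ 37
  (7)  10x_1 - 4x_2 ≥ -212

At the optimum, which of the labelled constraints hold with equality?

Feasible corners and z = 9x_1 - x_2:
  (37/5, 0) → z = 333/5
  (57/4, 0) → z = 513/4
  (0, 37/4) → z = -37/4
  (0, 57/4) → z = -57/4

The maximum is at (57/4, 0). Substituting into each constraint, equality holds for (1) and (4); the remaining constraints have slack.

(1) and (4)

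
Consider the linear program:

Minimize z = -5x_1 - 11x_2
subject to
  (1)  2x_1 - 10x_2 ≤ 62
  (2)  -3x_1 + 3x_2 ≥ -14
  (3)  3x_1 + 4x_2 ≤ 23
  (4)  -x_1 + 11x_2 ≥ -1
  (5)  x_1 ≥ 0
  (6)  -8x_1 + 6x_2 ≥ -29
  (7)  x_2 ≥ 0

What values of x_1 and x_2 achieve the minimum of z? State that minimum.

At the optimal vertex, 3x_1 + 4x_2 = 23 and x_1 = 0.
Solving simultaneously gives x_1 = 0, x_2 = 23/4.

x_1 = 0, x_2 = 23/4, minimum z = -253/4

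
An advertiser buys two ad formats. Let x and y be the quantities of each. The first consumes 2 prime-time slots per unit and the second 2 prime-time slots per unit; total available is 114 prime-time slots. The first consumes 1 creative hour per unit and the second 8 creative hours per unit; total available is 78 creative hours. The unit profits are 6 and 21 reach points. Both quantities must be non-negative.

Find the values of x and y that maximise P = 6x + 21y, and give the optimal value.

Vertices and P = 6x + 21y:
  (0, 0) → P = 0
  (0, 39/4) → P = 819/4
  (57, 0) → P = 342
  (54, 3) → P = 387

x = 54, y = 3, maximum P = 387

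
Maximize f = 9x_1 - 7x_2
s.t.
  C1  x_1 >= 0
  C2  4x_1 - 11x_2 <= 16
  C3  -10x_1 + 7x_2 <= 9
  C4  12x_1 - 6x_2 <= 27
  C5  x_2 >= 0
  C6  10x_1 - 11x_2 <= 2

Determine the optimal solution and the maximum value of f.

Feasible corners and f = 9x_1 - 7x_2:
  (0, 9/7) → f = -9
  (0, 0) → f = 0
  (81/8, 63/4) → f = -153/8
  (95/24, 41/12) → f = 281/24
  (1/5, 0) → f = 9/5

The binding constraints are 12x_1 - 6x_2 = 27 and 10x_1 - 11x_2 = 2.
Solving simultaneously gives x_1 = 95/24, x_2 = 41/12.

x_1 = 95/24, x_2 = 41/12, maximum f = 281/24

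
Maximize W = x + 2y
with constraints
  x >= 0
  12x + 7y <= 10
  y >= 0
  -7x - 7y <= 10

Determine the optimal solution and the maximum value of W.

x = 0, y = 10/7, maximum W = 20/7

Corner points and W = x + 2y:
  (0, 10/7) → W = 20/7
  (0, 0) → W = 0
  (5/6, 0) → W = 5/6

At the optimal vertex, x = 0 and 12x + 7y = 10.
Solving simultaneously gives x = 0, y = 10/7.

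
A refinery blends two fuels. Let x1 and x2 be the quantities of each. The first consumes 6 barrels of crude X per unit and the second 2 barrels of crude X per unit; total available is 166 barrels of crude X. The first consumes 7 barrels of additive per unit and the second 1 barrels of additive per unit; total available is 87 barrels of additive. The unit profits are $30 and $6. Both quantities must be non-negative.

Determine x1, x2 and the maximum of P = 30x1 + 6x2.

x1 = 1, x2 = 80, maximum P = 510

Extreme points and P = 30x1 + 6x2:
  (0, 0) → P = 0
  (0, 83) → P = 498
  (87/7, 0) → P = 2610/7
  (1, 80) → P = 510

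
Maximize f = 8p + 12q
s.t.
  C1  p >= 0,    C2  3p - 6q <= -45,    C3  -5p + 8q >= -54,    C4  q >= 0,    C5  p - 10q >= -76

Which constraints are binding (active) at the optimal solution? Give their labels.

Vertices and f = 8p + 12q:
  (0, 15/2) → f = 90
  (0, 38/5) → f = 456/5
  (1/4, 61/8) → f = 187/2

The maximum is at (1/4, 61/8). Substituting into each constraint, equality holds for C2 and C5; the remaining constraints have slack.

C2 and C5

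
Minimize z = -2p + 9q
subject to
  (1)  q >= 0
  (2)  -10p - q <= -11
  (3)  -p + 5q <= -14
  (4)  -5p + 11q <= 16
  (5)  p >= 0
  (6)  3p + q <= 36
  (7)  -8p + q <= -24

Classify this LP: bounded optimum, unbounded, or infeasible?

infeasible

The boundaries q = 0 and -p + 5q = -14 meet at (14, 0), but that point violates 3p + q ≤ 36. Every candidate vertex is excluded by some other constraint, so the feasible region is empty.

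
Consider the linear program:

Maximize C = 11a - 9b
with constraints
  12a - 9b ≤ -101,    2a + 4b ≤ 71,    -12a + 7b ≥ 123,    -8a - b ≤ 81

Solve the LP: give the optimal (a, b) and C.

a = -345/34, b = 3/17, maximum C = -3849/34

Extreme points and C = 11a - 9b:
  (5/62, 549/31) → C = -317/2
  (-79/6, 73/3) → C = -2183/6
  (-345/34, 3/17) → C = -3849/34

At the optimal vertex, -12a + 7b = 123 and -8a - b = 81.
Solving simultaneously gives a = -345/34, b = 3/17.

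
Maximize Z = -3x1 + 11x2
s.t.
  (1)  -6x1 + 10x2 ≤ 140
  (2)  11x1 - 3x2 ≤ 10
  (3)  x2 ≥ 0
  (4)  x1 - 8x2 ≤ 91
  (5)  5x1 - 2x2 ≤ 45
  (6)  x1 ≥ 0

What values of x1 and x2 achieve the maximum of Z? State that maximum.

x1 = 130/23, x2 = 400/23, maximum Z = 4010/23

Feasible corners and Z = -3x1 + 11x2:
  (130/23, 400/23) → Z = 4010/23
  (0, 14) → Z = 154
  (10/11, 0) → Z = -30/11
  (0, 0) → Z = 0

At the optimal vertex, -6x1 + 10x2 = 140 and 11x1 - 3x2 = 10.
Solving simultaneously gives x1 = 130/23, x2 = 400/23.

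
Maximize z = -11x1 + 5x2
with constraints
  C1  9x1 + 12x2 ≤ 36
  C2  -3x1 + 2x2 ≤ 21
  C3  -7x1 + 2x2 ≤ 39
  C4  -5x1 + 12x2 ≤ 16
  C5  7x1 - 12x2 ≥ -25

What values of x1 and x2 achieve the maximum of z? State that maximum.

x1 = -209/35, x2 = -7/5, maximum z = 2054/35

Feasible corners and z = -11x1 + 5x2:
  (10/7, 27/14) → z = -85/14
  (-209/35, -7/5) → z = 2054/35
  (-9/2, -13/24) → z = 1123/24
The feasible region is unbounded (it extends along (4, -3), (-2, -7)), but z strictly decreases along every unbounded feasible direction, so there is no improving ray and the maximum is attained at a vertex.

The binding constraints are -7x1 + 2x2 = 39 and 7x1 - 12x2 = -25.
Solving simultaneously gives x1 = -209/35, x2 = -7/5.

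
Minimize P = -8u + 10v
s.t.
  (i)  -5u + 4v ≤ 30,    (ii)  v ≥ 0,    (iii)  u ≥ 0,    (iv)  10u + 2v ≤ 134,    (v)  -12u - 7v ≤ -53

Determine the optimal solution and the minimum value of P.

u = 67/5, v = 0, minimum P = -536/5

Feasible corners and P = -8u + 10v:
  (238/25, 97/5) → P = 2946/25
  (2/83, 625/83) → P = 6234/83
  (67/5, 0) → P = -536/5
  (53/12, 0) → P = -106/3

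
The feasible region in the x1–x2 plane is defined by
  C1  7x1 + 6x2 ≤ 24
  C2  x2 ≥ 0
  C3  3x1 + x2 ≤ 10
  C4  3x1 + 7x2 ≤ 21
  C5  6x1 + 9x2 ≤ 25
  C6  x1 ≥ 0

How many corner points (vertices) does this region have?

Pairwise boundary intersections that survive every other constraint:
  (36/11, 2/11)
  (22/9, 31/27)
  (10/3, 0)
  (0, 0)
  (0, 25/9)

5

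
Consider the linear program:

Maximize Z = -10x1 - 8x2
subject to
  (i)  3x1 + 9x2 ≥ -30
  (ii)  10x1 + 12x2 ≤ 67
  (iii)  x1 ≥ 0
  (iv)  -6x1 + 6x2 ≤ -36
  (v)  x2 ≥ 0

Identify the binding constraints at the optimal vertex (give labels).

Corner points and Z = -10x1 - 8x2:
  (139/22, 7/22) → Z = -723/11
  (67/10, 0) → Z = -67
  (6, 0) → Z = -60

The maximum is at (6, 0). Substituting into each constraint, equality holds for (iv) and (v); the remaining constraints have slack.

(iv) and (v)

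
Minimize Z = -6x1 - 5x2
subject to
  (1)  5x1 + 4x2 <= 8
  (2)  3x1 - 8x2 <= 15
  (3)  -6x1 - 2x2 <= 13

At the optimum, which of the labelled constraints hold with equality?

Vertices and Z = -6x1 - 5x2:
  (31/13, -51/52) → Z = -489/52
  (-34/7, 113/14) → Z = -157/14
  (-37/27, -43/18) → Z = 121/6

The minimum is at (-34/7, 113/14). Substituting into each constraint, equality holds for (1) and (3); the remaining constraints have slack.

(1) and (3)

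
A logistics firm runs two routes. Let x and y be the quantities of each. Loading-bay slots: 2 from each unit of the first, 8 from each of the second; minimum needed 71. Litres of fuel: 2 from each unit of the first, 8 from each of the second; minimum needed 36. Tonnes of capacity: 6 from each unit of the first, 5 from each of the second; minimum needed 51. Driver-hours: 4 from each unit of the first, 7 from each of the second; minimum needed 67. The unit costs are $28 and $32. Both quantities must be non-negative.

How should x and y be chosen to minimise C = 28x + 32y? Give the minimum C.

x = 1, y = 9, minimum C = 316

Corner points and C = 28x + 32y:
  (0, 51/5) → C = 1632/5
  (71/2, 0) → C = 994
  (13/6, 25/3) → C = 982/3
  (1, 9) → C = 316
The feasible region is unbounded (it extends along (0, 1), (1, 0)), but C strictly increases along every unbounded feasible direction, so there is no improving ray and the minimum is attained at a vertex.

At the optimal vertex, 6x + 5y = 51 and 4x + 7y = 67.
Solving simultaneously gives x = 1, y = 9.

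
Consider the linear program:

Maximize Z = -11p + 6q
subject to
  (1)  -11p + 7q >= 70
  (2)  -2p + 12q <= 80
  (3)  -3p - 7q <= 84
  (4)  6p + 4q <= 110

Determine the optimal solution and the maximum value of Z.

p = -784/25, q = 36/25, maximum Z = 1768/5

Extreme points and Z = -11p + 6q:
  (-140/59, 370/59) → Z = 3760/59
  (-11, -51/7) → Z = 541/7
  (-784/25, 36/25) → Z = 1768/5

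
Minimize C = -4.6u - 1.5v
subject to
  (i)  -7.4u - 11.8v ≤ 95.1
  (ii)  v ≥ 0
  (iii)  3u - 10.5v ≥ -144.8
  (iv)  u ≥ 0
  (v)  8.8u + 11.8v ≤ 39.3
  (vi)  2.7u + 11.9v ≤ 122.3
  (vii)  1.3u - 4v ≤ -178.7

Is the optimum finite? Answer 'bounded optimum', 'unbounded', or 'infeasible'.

The boundaries v = 0 and u = 0 meet at (0, 0), but that point violates 1.3u - 4v ≤ -178.7. Every candidate vertex is excluded by some other constraint, so the feasible region is empty.

infeasible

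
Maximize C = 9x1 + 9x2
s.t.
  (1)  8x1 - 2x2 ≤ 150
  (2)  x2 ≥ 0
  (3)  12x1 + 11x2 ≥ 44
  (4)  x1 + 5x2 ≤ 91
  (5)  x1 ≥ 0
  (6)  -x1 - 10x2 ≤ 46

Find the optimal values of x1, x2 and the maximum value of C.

The optimum lies where 8x1 - 2x2 = 150 and x1 + 5x2 = 91.
Solving simultaneously gives x1 = 466/21, x2 = 289/21.

x1 = 466/21, x2 = 289/21, maximum C = 2265/7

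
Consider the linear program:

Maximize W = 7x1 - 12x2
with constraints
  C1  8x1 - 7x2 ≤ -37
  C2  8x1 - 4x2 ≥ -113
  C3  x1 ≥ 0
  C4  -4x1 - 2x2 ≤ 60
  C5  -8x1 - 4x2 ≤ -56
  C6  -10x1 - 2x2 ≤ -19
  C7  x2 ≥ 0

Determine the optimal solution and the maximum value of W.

The feasible region is unbounded (it extends along (1, 2), (7, 8)), but W strictly decreases along every unbounded feasible direction, so there is no improving ray and the maximum is attained at a vertex.

x1 = 61/22, x2 = 93/11, maximum W = -1805/22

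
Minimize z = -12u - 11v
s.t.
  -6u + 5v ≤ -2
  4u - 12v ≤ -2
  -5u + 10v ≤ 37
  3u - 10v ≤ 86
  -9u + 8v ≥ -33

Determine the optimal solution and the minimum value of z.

Feasible corners and z = -12u - 11v:
  (17/26, 5/13) → z = -157/13
  (41/7, 232/35) → z = -716/5
  (103/19, 75/38) → z = -3297/38
  (313/25, 249/25) → z = -1299/5

u = 313/25, v = 249/25, minimum z = -1299/5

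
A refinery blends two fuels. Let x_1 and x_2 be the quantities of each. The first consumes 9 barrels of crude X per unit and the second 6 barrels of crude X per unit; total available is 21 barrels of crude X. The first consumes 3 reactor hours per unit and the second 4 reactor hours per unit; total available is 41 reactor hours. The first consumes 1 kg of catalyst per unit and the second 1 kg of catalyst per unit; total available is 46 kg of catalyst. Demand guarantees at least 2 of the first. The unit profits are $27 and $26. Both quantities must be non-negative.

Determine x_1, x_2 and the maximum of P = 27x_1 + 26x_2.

Vertices and P = 27x_1 + 26x_2:
  (7/3, 0) → P = 63
  (2, 0) → P = 54
  (2, 1/2) → P = 67

x_1 = 2, x_2 = 1/2, maximum P = 67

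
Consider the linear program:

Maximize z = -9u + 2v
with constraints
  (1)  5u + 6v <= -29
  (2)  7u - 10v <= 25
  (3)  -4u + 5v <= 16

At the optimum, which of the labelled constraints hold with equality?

Vertices and z = -9u + 2v:
  (-35/23, -82/23) → z = 151/23
  (-241/49, -36/49) → z = 2097/49
  (-57, -212/5) → z = 2141/5

The maximum is at (-57, -212/5). Substituting into each constraint, equality holds for (2) and (3); the remaining constraints have slack.

(2) and (3)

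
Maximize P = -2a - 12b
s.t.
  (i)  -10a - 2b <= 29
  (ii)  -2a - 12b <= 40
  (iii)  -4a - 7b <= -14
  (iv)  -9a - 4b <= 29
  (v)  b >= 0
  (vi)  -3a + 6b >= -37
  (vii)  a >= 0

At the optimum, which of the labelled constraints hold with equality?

Corner points and P = -2a - 12b:
  (7/2, 0) → P = -7
  (0, 2) → P = -24
  (37/3, 0) → P = -74/3
The feasible region is unbounded (it extends along (0, 1), (2, 1)), but P strictly decreases along every unbounded feasible direction, so there is no improving ray and the maximum is attained at a vertex.

The maximum is at (7/2, 0). Substituting into each constraint, equality holds for (iii) and (v); the remaining constraints have slack.

(iii) and (v)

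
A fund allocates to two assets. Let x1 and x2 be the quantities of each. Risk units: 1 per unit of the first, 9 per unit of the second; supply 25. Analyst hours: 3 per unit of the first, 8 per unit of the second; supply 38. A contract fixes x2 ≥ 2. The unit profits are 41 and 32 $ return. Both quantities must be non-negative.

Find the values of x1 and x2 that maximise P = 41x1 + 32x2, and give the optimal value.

x1 = 7, x2 = 2, maximum P = 351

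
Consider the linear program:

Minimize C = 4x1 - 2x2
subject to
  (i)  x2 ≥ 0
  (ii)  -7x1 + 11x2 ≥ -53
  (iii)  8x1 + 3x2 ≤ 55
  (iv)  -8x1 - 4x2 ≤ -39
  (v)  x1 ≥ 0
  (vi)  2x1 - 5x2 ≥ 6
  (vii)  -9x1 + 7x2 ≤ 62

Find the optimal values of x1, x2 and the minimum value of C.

Corner points and C = 4x1 - 2x2:
  (55/8, 0) → C = 55/2
  (39/8, 0) → C = 39/2
  (293/46, 31/23) → C = 524/23
  (73/16, 5/8) → C = 17

The binding constraints are -8x1 - 4x2 = -39 and 2x1 - 5x2 = 6.
Solving simultaneously gives x1 = 73/16, x2 = 5/8.

x1 = 73/16, x2 = 5/8, minimum C = 17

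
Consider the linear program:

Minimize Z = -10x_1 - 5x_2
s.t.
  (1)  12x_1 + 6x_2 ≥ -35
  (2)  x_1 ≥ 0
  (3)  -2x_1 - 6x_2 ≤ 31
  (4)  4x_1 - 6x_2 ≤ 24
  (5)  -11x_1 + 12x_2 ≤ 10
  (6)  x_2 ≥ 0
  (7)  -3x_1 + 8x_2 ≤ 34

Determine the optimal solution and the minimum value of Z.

Corner points and Z = -10x_1 - 5x_2:
  (0, 5/6) → Z = -25/6
  (0, 0) → Z = 0
  (6, 0) → Z = -60
  (198/7, 104/7) → Z = -2500/7
  (82/13, 86/13) → Z = -1250/13

At the optimal vertex, 4x_1 - 6x_2 = 24 and -3x_1 + 8x_2 = 34.
Solving simultaneously gives x_1 = 198/7, x_2 = 104/7.

x_1 = 198/7, x_2 = 104/7, minimum Z = -2500/7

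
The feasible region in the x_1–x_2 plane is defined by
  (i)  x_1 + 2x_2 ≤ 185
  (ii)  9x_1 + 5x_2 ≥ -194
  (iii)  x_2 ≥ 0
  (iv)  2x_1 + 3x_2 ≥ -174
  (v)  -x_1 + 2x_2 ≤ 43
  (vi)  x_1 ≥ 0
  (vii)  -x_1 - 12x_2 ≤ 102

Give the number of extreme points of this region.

4

The feasible vertices (each the meet of two boundaries and inside every other half-plane) are:
  (185, 0)
  (71, 57)
  (0, 0)
  (0, 43/2)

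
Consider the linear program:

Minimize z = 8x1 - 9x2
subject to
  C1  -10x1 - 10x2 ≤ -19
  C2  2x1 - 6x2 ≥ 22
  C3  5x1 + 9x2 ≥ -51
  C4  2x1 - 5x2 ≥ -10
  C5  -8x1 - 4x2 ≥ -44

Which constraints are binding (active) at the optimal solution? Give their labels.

C1 and C2

Feasible corners and z = 8x1 - 9x2:
  (167/40, -91/40) → z = 431/8
  (91/10, -36/5) → z = 688/5
  (44/7, -11/7) → z = 451/7

The minimum is at (167/40, -91/40). Substituting into each constraint, equality holds for C1 and C2; the remaining constraints have slack.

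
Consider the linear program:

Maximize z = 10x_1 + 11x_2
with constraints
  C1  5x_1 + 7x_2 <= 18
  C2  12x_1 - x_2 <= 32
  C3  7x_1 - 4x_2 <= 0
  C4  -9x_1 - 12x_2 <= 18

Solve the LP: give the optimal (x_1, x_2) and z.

x_1 = 24/23, x_2 = 42/23, maximum z = 702/23

Extreme points and z = 10x_1 + 11x_2:
  (24/23, 42/23) → z = 702/23
  (-114, 84) → z = -216
  (-3/5, -21/20) → z = -351/20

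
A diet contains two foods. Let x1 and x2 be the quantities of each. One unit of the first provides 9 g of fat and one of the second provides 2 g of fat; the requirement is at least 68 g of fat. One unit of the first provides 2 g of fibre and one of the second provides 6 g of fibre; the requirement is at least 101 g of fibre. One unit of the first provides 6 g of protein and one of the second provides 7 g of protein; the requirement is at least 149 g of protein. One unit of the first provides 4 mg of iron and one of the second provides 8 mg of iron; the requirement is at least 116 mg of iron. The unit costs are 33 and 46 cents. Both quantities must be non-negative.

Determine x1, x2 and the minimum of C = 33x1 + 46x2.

x1 = 17/2, x2 = 14, minimum C = 1849/2

Extreme points and C = 33x1 + 46x2:
  (0, 34) → C = 1564
  (101/2, 0) → C = 3333/2
  (178/51, 311/17) → C = 16264/17
  (17/2, 14) → C = 1849/2
The feasible region is unbounded (it extends along (0, 1), (1, 0)), but C strictly increases along every unbounded feasible direction, so there is no improving ray and the minimum is attained at a vertex.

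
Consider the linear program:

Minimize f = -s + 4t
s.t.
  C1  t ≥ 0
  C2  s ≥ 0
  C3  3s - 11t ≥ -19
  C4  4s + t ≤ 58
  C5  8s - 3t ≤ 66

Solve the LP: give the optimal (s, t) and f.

Corner points and f = -s + 4t:
  (0, 0) → f = 0
  (33/4, 0) → f = -33/4
  (0, 19/11) → f = 76/11
  (783/79, 350/79) → f = 617/79

s = 33/4, t = 0, minimum f = -33/4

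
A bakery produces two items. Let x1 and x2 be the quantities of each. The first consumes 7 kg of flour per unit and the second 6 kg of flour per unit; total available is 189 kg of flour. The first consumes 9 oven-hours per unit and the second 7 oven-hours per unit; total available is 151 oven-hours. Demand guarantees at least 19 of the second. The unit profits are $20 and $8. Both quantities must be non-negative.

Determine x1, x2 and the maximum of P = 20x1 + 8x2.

Feasible corners and P = 20x1 + 8x2:
  (0, 151/7) → P = 1208/7
  (0, 19) → P = 152
  (2, 19) → P = 192

x1 = 2, x2 = 19, maximum P = 192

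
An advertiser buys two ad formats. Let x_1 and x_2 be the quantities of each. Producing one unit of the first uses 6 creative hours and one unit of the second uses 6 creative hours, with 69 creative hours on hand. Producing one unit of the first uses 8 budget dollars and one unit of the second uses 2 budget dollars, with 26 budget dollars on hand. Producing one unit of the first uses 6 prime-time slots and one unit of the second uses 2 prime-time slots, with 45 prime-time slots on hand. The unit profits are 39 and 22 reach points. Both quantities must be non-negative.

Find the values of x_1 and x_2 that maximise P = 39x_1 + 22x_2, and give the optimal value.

The binding constraints are 6x_1 + 6x_2 = 69 and 8x_1 + 2x_2 = 26.
Solving simultaneously gives x_1 = 1/2, x_2 = 11.

x_1 = 1/2, x_2 = 11, maximum P = 523/2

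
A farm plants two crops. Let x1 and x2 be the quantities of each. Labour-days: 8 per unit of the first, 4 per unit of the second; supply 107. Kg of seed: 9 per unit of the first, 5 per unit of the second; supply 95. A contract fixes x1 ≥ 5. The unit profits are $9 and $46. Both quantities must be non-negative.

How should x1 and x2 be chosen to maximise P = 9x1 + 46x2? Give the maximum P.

Vertices and P = 9x1 + 46x2:
  (95/9, 0) → P = 95
  (5, 0) → P = 45
  (5, 10) → P = 505

x1 = 5, x2 = 10, maximum P = 505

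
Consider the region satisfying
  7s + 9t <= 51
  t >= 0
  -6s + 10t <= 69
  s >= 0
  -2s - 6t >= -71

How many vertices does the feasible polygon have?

3

The feasible vertices (each the meet of two boundaries and inside every other half-plane) are:
  (51/7, 0)
  (0, 17/3)
  (0, 0)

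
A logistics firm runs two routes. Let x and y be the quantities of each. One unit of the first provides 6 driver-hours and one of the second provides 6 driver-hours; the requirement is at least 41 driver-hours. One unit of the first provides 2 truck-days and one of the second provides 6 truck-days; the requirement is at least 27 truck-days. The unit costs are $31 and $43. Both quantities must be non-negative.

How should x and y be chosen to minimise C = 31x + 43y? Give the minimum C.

x = 7/2, y = 10/3, minimum C = 1511/6

Extreme points and C = 31x + 43y:
  (0, 41/6) → C = 1763/6
  (27/2, 0) → C = 837/2
  (7/2, 10/3) → C = 1511/6
The feasible region is unbounded (it extends along (0, 1), (1, 0)), but C strictly increases along every unbounded feasible direction, so there is no improving ray and the minimum is attained at a vertex.

At the optimal vertex, 6x + 6y = 41 and 2x + 6y = 27.
Solving simultaneously gives x = 7/2, y = 10/3.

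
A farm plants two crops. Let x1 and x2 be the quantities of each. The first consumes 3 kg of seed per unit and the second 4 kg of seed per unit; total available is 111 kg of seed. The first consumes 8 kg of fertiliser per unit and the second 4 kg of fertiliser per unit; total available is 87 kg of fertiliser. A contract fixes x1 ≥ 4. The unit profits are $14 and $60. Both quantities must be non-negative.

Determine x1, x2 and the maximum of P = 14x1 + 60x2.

Corner points and P = 14x1 + 60x2:
  (87/8, 0) → P = 609/4
  (4, 0) → P = 56
  (4, 55/4) → P = 881

The binding constraints are 8x1 + 4x2 = 87 and x1 = 4.
Solving simultaneously gives x1 = 4, x2 = 55/4.

x1 = 4, x2 = 55/4, maximum P = 881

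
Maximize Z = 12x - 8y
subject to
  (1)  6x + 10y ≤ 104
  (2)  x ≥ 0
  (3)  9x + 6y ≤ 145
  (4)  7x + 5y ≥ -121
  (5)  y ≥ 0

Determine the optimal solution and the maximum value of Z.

Corner points and Z = 12x - 8y:
  (0, 52/5) → Z = -416/5
  (413/27, 11/9) → Z = 1564/9
  (0, 0) → Z = 0
  (145/9, 0) → Z = 580/3

At the optimal vertex, 9x + 6y = 145 and y = 0.
Solving simultaneously gives x = 145/9, y = 0.

x = 145/9, y = 0, maximum Z = 580/3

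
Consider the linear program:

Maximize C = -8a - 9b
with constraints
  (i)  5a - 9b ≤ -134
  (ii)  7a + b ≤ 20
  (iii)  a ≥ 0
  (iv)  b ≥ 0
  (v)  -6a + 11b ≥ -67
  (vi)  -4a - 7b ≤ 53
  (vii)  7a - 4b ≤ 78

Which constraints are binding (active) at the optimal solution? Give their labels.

Vertices and C = -8a - 9b:
  (23/34, 519/34) → C = -4855/34
  (0, 134/9) → C = -134
  (0, 20) → C = -180

The maximum is at (0, 134/9). Substituting into each constraint, equality holds for (i) and (iii); the remaining constraints have slack.

(i) and (iii)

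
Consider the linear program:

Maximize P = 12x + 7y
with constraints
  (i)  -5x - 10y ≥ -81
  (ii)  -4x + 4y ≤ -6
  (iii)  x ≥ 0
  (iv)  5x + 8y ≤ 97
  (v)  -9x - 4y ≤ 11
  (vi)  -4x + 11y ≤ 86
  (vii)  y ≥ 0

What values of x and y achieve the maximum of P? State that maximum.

Extreme points and P = 12x + 7y:
  (32/5, 49/10) → P = 1111/10
  (81/5, 0) → P = 972/5
  (3/2, 0) → P = 18

The optimum lies where -5x - 10y = -81 and y = 0.
Solving simultaneously gives x = 81/5, y = 0.

x = 81/5, y = 0, maximum P = 972/5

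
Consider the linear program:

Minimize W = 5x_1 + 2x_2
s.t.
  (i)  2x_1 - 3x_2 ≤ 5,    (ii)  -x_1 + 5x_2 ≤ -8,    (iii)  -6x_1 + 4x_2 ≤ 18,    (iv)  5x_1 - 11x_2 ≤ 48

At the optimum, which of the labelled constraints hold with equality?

Feasible corners and W = 5x_1 + 2x_2:
  (1/7, -11/7) → W = -17/7
  (-37/5, -33/5) → W = -251/5
  (-61/13, -33/13) → W = -371/13

The minimum is at (-37/5, -33/5). Substituting into each constraint, equality holds for (i) and (iii); the remaining constraints have slack.

(i) and (iii)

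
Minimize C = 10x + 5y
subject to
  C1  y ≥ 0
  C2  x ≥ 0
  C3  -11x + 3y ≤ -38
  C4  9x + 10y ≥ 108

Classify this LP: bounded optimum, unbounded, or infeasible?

bounded optimum

Feasible corners and C = 10x + 5y:
  (12, 0) → C = 120
  (704/137, 846/137) → C = 11270/137
The feasible region has finitely many vertices and no improving ray; the minimum is 11270/137 at (704/137, 846/137).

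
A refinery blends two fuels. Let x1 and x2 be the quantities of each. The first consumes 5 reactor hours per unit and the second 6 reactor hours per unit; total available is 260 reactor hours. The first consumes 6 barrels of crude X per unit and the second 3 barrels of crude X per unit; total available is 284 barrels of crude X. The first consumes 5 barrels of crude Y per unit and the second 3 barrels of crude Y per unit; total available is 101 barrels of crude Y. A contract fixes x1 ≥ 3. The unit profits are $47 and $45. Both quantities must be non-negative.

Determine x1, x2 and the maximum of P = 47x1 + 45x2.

Extreme points and P = 47x1 + 45x2:
  (101/5, 0) → P = 4747/5
  (3, 0) → P = 141
  (3, 86/3) → P = 1431

x1 = 3, x2 = 86/3, maximum P = 1431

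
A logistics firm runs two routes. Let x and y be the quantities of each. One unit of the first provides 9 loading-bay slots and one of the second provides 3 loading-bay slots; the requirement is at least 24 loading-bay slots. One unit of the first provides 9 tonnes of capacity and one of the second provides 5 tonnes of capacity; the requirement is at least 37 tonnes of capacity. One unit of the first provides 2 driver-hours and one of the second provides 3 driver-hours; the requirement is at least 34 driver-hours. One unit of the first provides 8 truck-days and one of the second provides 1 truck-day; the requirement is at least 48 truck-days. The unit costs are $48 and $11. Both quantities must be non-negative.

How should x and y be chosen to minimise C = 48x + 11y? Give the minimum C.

x = 5, y = 8, minimum C = 328

Feasible corners and C = 48x + 11y:
  (0, 48) → C = 528
  (17, 0) → C = 816
  (5, 8) → C = 328
The feasible region is unbounded (it extends along (0, 1), (1, 0)), but C strictly increases along every unbounded feasible direction, so there is no improving ray and the minimum is attained at a vertex.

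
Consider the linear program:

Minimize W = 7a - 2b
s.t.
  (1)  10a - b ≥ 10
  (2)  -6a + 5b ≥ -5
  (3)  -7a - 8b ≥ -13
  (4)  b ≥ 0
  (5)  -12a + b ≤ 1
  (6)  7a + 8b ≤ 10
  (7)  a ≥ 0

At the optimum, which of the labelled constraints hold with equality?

Feasible corners and W = 7a - 2b:
  (45/44, 5/22) → W = 295/44
  (30/29, 10/29) → W = 190/29
  (90/83, 25/83) → W = 580/83

The minimum is at (30/29, 10/29). Substituting into each constraint, equality holds for (1) and (6); the remaining constraints have slack.

(1) and (6)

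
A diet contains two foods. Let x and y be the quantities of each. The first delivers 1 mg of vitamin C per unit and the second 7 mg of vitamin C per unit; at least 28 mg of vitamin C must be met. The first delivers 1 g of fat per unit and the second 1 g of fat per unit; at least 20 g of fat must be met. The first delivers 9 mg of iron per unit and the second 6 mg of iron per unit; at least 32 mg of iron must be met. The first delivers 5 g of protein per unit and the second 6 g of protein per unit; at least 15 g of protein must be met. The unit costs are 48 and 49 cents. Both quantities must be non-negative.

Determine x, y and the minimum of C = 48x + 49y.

x = 56/3, y = 4/3, minimum C = 2884/3

Feasible corners and C = 48x + 49y:
  (0, 20) → C = 980
  (28, 0) → C = 1344
  (56/3, 4/3) → C = 2884/3
The feasible region is unbounded (it extends along (0, 1), (1, 0)), but C strictly increases along every unbounded feasible direction, so there is no improving ray and the minimum is attained at a vertex.

The optimum lies where x + 7y = 28 and x + y = 20.
Solving simultaneously gives x = 56/3, y = 4/3.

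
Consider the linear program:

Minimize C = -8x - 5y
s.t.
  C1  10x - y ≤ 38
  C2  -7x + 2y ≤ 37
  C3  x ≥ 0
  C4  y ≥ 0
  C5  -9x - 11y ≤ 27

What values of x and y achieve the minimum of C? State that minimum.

Vertices and C = -8x - 5y:
  (113/13, 636/13) → C = -4084/13
  (19/5, 0) → C = -152/5
  (0, 37/2) → C = -185/2
  (0, 0) → C = 0

x = 113/13, y = 636/13, minimum C = -4084/13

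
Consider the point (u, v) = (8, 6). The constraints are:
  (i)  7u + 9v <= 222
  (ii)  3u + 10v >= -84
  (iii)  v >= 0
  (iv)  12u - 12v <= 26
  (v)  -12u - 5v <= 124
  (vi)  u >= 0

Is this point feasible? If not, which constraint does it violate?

(i): 110 ≤ 222 ✓
(ii): 84 ≥ -84 ✓
(iii): 6 ≥ 0 ✓
(iv): 24 ≤ 26 ✓
(v): -126 ≤ 124 ✓
(vi): 8 ≥ 0 ✓

feasible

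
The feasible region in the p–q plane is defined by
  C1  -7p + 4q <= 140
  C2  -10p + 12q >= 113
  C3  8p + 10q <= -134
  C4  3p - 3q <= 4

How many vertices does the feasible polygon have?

Intersecting each pair of boundary lines and keeping only the points that satisfy every inequality leaves:
  (-307/11, -609/44)
  (-968/51, 91/51)
  (-1369/98, -109/49)

3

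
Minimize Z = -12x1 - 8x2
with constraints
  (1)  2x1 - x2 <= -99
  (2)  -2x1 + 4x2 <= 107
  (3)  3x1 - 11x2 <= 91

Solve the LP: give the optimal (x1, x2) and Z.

Vertices and Z = -12x1 - 8x2:
  (-289/6, 8/3) → Z = 1670/3
  (-1180/19, -479/19) → Z = 17992/19
  (-1541/10, -503/10) → Z = 11258/5

At the optimal vertex, 2x1 - x2 = -99 and -2x1 + 4x2 = 107.
Solving simultaneously gives x1 = -289/6, x2 = 8/3.

x1 = -289/6, x2 = 8/3, minimum Z = 1670/3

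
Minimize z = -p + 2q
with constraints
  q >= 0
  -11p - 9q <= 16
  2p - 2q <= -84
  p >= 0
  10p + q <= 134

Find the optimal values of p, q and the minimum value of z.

p = 0, q = 42, minimum z = 84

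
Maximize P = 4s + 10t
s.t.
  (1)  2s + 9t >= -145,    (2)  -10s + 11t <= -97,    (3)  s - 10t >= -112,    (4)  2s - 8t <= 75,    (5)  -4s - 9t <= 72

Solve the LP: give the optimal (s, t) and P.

s = 823/6, t = 299/12, maximum P = 4787/6

Feasible corners and P = 4s + 10t:
  (2202/89, 1217/89) → P = 20978/89
  (81/134, -554/67) → P = -5378/67
  (823/6, 299/12) → P = 4787/6
  (99/50, -222/25) → P = -2022/25

At the optimal vertex, s - 10t = -112 and 2s - 8t = 75.
Solving simultaneously gives s = 823/6, t = 299/12.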